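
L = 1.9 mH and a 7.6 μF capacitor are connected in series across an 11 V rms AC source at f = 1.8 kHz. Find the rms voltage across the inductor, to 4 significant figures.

ω = 2πf = 11310 rad/s
X_L = ωL = 21.49 Ω
X_C = 1/(ωC) = 11.63 Ω
Net reactance X = X_L − X_C = 9.854 Ω
Z = j9.854 Ω
|Z| = √(0² + 9.854²) = 9.854 Ω
I = V/|Z| = 1.116 A
V_L = I·|Z_L| = 1.116 × 21.49 = 23.99 V

23.99 V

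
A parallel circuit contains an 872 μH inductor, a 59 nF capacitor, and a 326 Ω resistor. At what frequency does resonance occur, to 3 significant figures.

ω₀ = 1/√(LC) = 1/√(0.000872 × 5.9e-08) = 139400 rad/s
f₀ = ω₀/(2π) = 22.2 kHz

22.2 kHz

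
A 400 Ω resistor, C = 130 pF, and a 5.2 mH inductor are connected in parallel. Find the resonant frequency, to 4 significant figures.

ω₀ = 1/√(LC) = 1/√(0.0052 × 1.3e-10) = 1.216e+06 rad/s
f₀ = ω₀/(2π) = 193.6 kHz

193.6 kHz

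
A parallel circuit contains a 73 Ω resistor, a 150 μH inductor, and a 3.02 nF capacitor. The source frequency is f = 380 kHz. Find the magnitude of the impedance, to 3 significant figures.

ω = 2πf = 2.388e+06 rad/s
X_L = ωL = 358 Ω
X_C = 1/(ωC) = 139 Ω
Parallel: admittances add. Y = 1/R + 1/(jωL) + jωC
Y = (0.0137 + j0.00442) S
|Y| = 0.0144 S → |Z| = 1/|Y| = 69.5 Ω, ∠Z = −∠Y = -17.9°

69.5 Ω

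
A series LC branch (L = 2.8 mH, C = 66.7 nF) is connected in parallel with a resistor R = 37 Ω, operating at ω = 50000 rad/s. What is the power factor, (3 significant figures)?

0.974

X_L = ωL = 140 Ω
X_C = 1/(ωC) = 300 Ω
Branch 1: Z₁ = R = 37.0 Ω
Branch 2 (series LC): Z₂ = j(X_L − X_C) = −j160 Ω
Parallel: Z = Z₁Z₂/(Z₁+Z₂), |Z| = 36.0 Ω, ∠Z = -13.0°
cos φ = cos(-13.0°) = 0.974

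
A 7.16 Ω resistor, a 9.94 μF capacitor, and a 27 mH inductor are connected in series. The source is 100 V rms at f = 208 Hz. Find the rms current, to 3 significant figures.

ω = 2πf = 1307 rad/s
X_L = ωL = 35.3 Ω
X_C = 1/(ωC) = 77.0 Ω
Net reactance X = X_L − X_C = -41.7 Ω
Z = 7.16 − j41.7 Ω
|Z| = √(7.16² + 41.7²) = 42.3 Ω
I = V/|Z| = 100/42.3 = 2.36 A

2.36 A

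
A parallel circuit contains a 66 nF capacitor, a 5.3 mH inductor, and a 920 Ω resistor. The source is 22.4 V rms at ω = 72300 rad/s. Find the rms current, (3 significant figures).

54.2 mA

X_L = ωL = 383 Ω
X_C = 1/(ωC) = 210 Ω
Parallel: admittances add. Y = 1/R + 1/(jωL) + jωC
Y = (0.00109 + j0.00216) S
|Y| = 0.00242 S → |Z| = 1/|Y| = 413 Ω, ∠Z = −∠Y = -63.3°
I = V/|Z| = 22.4/413 = 54.2 mA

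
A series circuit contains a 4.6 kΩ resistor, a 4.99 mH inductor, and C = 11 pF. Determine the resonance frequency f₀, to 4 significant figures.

679.3 kHz

ω₀ = 1/√(LC) = 1/√(0.00499 × 1.1e-11) = 4.268e+06 rad/s
f₀ = ω₀/(2π) = 679.3 kHz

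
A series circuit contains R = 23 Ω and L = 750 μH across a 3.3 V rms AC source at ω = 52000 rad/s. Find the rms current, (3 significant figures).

72.9 mA

X_L = ωL = 39.0 Ω
Z = 23.0 + j39.0 Ω
|Z| = √(23.0² + 39.0²) = 45.3 Ω
I = V/|Z| = 3.3/45.3 = 72.9 mA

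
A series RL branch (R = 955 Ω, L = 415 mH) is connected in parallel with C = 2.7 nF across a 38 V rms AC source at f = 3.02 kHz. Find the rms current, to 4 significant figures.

ω = 2πf = 18980 rad/s
X_L = ωL = 7875 Ω
X_C = 1/(ωC) = 19520 Ω
Branch 1 (R+jX_L): Z₁ = 955.0 + j7875 Ω, |Z₁| = 7932 Ω
Branch 2 (−jX_C): Z₂ = −j19520 Ω
Parallel: Z = Z₁Z₂/(Z₁+Z₂), |Z| = 13250 Ω, ∠Z = 78.40°
I = V/|Z| = 38/13250 = 2.867 mA

2.867 mA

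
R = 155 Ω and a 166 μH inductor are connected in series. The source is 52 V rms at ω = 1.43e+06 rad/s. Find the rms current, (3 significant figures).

183 mA

X_L = ωL = 237 Ω
Z = 155 + j237 Ω
|Z| = √(155² + 237²) = 284 Ω
I = V/|Z| = 52/284 = 183 mA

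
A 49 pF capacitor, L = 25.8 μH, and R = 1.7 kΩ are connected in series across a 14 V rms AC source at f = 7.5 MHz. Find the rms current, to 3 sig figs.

7.48 mA

ω = 2πf = 4.712e+07 rad/s
X_L = ωL = 1220 Ω
X_C = 1/(ωC) = 433 Ω
Net reactance X = X_L − X_C = 783 Ω
Z = 1700 + j783 Ω
|Z| = √(1700² + 783²) = 1870 Ω
I = V/|Z| = 14/1870 = 7.48 mA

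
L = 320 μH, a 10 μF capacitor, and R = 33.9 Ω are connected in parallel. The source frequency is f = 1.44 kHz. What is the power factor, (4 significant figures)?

0.1150

ω = 2πf = 9048 rad/s
X_L = ωL = 2.895 Ω
X_C = 1/(ωC) = 11.05 Ω
Parallel: admittances add. Y = 1/R + 1/(jωL) + jωC
Y = (0.02950 − j0.2549) S
|Y| = 0.2566 S → |Z| = 1/|Y| = 3.897 Ω, ∠Z = −∠Y = 83.40°
cos φ = cos(83.40°) = 0.1150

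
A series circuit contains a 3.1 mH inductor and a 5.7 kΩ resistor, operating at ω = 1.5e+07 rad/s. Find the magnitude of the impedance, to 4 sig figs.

46850 Ω

X_L = ωL = 46500 Ω
Z = 5700 + j46500 Ω
|Z| = √(5700² + 46500²) = 46850 Ω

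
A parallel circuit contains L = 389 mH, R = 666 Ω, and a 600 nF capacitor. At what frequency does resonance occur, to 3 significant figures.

ω₀ = 1/√(LC) = 1/√(0.389 × 6e-07) = 2070 rad/s
f₀ = ω₀/(2π) = 329 Hz

329 Hz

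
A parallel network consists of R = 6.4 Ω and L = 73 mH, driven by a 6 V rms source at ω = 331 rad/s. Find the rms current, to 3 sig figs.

X_L = ωL = 24.2 Ω
Parallel: admittances add. Y = 1/R + 1/(jωL)
Y = (0.156 − j0.0414) S
|Y| = 0.162 S → |Z| = 1/|Y| = 6.19 Ω, ∠Z = −∠Y = 14.8°
I = V/|Z| = 6/6.19 = 970 mA

970 mA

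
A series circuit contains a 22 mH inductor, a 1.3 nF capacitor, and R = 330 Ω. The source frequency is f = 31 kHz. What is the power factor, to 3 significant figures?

ω = 2πf = 194800 rad/s
X_L = ωL = 4290 Ω
X_C = 1/(ωC) = 3950 Ω
Net reactance X = X_L − X_C = 336 Ω
Z = 330 + j336 Ω
|Z| = √(330² + 336²) = 471 Ω
∠Z = arctan(336/330) = 45.5°
cos φ = cos(45.5°) = 0.701

0.701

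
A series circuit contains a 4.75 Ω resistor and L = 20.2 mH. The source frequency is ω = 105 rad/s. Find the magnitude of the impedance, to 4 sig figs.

X_L = ωL = 2.121 Ω
Z = 4.750 + j2.121 Ω
|Z| = √(4.750² + 2.121²) = 5.202 Ω

5.202 Ω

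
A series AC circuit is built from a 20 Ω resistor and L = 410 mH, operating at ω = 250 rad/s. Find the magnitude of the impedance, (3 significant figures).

104 Ω

X_L = ωL = 102 Ω
Z = 20.0 + j102 Ω
|Z| = √(20.0² + 102²) = 104 Ω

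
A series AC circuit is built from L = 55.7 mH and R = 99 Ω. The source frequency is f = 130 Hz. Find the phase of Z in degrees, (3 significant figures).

ω = 2πf = 816.8 rad/s
X_L = ωL = 45.5 Ω
Z = 99.0 + j45.5 Ω
|Z| = √(99.0² + 45.5²) = 109 Ω
∠Z = arctan(45.5/99.0) = 24.7°

24.7°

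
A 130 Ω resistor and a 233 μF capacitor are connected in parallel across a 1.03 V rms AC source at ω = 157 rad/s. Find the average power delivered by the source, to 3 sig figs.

X_C = 1/(ωC) = 27.3 Ω
Parallel: admittances add. Y = 1/R + jωC
Y = (0.00769 + j0.0366) S
|Y| = 0.0374 S → |Z| = 1/|Y| = 26.8 Ω, ∠Z = −∠Y = -78.1°
I = V/|Z| = 38.5 mA
P = VI cos φ = 1.03 × 0.0385 × cos(-78.1°) = 8.16 mW

8.16 mW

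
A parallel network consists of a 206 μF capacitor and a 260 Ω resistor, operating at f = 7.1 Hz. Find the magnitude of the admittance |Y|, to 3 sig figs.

9.96 mS

ω = 2πf = 44.61 rad/s
X_C = 1/(ωC) = 109 Ω
Parallel: admittances add. Y = 1/R + jωC
Y = (0.00385 + j0.00919) S
|Y| = 0.00996 S → |Z| = 1/|Y| = 100 Ω, ∠Z = −∠Y = -67.3°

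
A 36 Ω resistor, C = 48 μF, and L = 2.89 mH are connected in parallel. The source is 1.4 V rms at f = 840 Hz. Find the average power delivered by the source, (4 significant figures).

54.44 mW

ω = 2πf = 5278 rad/s
X_L = ωL = 15.25 Ω
X_C = 1/(ωC) = 3.947 Ω
Parallel: admittances add. Y = 1/R + 1/(jωL) + jωC
Y = (0.02778 + j0.1878) S
|Y| = 0.1898 S → |Z| = 1/|Y| = 5.268 Ω, ∠Z = −∠Y = -81.59°
I = V/|Z| = 265.7 mA
P = VI cos φ = 1.4 × 0.2657 × cos(-81.59°) = 54.44 mW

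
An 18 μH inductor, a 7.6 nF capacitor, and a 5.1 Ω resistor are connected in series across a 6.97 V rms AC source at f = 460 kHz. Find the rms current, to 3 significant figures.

844 mA

ω = 2πf = 2.89e+06 rad/s
X_L = ωL = 52.0 Ω
X_C = 1/(ωC) = 45.5 Ω
Net reactance X = X_L − X_C = 6.50 Ω
Z = 5.10 + j6.50 Ω
|Z| = √(5.10² + 6.50²) = 8.26 Ω
I = V/|Z| = 6.97/8.26 = 844 mA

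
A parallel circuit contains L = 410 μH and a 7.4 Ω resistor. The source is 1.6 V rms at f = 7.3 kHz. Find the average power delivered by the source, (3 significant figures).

346 mW

ω = 2πf = 45870 rad/s
X_L = ωL = 18.8 Ω
Parallel: admittances add. Y = 1/R + 1/(jωL)
Y = (0.135 − j0.0532) S
|Y| = 0.145 S → |Z| = 1/|Y| = 6.89 Ω, ∠Z = −∠Y = 21.5°
I = V/|Z| = 232 mA
P = VI cos φ = 1.6 × 0.232 × cos(21.5°) = 346 mW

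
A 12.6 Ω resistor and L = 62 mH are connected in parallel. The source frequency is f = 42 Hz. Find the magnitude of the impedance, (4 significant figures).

ω = 2πf = 263.9 rad/s
X_L = ωL = 16.36 Ω
Parallel: admittances add. Y = 1/R + 1/(jωL)
Y = (0.07937 − j0.06112) S
|Y| = 0.1002 S → |Z| = 1/|Y| = 9.983 Ω, ∠Z = −∠Y = 37.60°

9.983 Ω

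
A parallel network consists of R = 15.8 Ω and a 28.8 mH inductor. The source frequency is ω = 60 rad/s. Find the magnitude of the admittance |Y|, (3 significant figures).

X_L = ωL = 1.73 Ω
Parallel: admittances add. Y = 1/R + 1/(jωL)
Y = (0.0633 − j0.579) S
|Y| = 0.582 S → |Z| = 1/|Y| = 1.72 Ω, ∠Z = −∠Y = 83.8°

582 mS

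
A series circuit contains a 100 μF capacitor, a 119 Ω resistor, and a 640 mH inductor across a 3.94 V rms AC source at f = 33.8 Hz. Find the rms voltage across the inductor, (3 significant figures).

ω = 2πf = 212.4 rad/s
X_L = ωL = 136 Ω
X_C = 1/(ωC) = 47.1 Ω
Net reactance X = X_L − X_C = 88.8 Ω
Z = 119 + j88.8 Ω
|Z| = √(119² + 88.8²) = 148 Ω
I = V/|Z| = 26.5 mA
V_L = I·|Z_L| = 0.0265 × 136 = 3.61 V

3.61 V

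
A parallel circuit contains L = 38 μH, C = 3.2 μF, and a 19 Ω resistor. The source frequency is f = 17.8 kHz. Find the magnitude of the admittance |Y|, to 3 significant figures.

133 mS

ω = 2πf = 111800 rad/s
X_L = ωL = 4.25 Ω
X_C = 1/(ωC) = 2.79 Ω
Parallel: admittances add. Y = 1/R + 1/(jωL) + jωC
Y = (0.0526 + j0.123) S
|Y| = 0.133 S → |Z| = 1/|Y| = 7.50 Ω, ∠Z = −∠Y = -66.8°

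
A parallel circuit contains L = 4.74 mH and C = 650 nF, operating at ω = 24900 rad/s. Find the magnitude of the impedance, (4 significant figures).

X_L = ωL = 118.0 Ω
X_C = 1/(ωC) = 61.79 Ω
Parallel: admittances add. Y = 1/(jωL) + jωC
Y = (0 + j0.007712) S
|Y| = 0.007712 S → |Z| = 1/|Y| = 129.7 Ω, ∠Z = −∠Y = -90.00°

129.7 Ω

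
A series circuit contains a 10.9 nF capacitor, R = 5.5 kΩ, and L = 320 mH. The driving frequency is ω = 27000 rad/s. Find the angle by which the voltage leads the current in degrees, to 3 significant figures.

X_L = ωL = 8640 Ω
X_C = 1/(ωC) = 3400 Ω
Net reactance X = X_L − X_C = 5240 Ω
Z = 5500 + j5240 Ω
|Z| = √(5500² + 5240²) = 7600 Ω
∠Z = arctan(5240/5500) = 43.6°

43.6°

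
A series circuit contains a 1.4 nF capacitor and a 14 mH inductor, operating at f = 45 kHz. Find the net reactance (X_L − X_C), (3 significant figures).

ω = 2πf = 282700 rad/s
X_L = ωL = 3960 Ω
X_C = 1/(ωC) = 2530 Ω
X = 3960 − 2530 = 1430 Ω

1430 Ω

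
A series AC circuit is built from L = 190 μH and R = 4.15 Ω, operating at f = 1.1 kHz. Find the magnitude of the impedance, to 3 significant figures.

ω = 2πf = 6912 rad/s
X_L = ωL = 1.31 Ω
Z = 4.15 + j1.31 Ω
|Z| = √(4.15² + 1.31²) = 4.35 Ω

4.35 Ω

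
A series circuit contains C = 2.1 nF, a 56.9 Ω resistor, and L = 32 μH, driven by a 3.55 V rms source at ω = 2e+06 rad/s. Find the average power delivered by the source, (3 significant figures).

X_L = ωL = 64.0 Ω
X_C = 1/(ωC) = 238 Ω
Net reactance X = X_L − X_C = -174 Ω
Z = 56.9 − j174 Ω
|Z| = √(56.9² + 174²) = 183 Ω
∠Z = arctan(-174/56.9) = -71.9°
I = V/|Z| = 19.4 mA
P = VI cos φ = 3.55 × 0.0194 × cos(-71.9°) = 21.4 mW

21.4 mW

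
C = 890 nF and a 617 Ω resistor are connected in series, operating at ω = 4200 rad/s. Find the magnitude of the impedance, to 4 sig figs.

X_C = 1/(ωC) = 267.5 Ω
Z = 617.0 − j267.5 Ω
|Z| = √(617.0² + 267.5²) = 672.5 Ω

672.5 Ω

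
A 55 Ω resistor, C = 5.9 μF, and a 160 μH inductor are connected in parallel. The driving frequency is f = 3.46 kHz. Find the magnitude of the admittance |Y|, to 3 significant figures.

160 mS

ω = 2πf = 21740 rad/s
X_L = ωL = 3.48 Ω
X_C = 1/(ωC) = 7.80 Ω
Parallel: admittances add. Y = 1/R + 1/(jωL) + jωC
Y = (0.0182 − j0.159) S
|Y| = 0.160 S → |Z| = 1/|Y| = 6.24 Ω, ∠Z = −∠Y = 83.5°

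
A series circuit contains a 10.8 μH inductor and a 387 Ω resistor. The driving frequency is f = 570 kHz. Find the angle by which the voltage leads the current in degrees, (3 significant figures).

5.71°

ω = 2πf = 3.581e+06 rad/s
X_L = ωL = 38.7 Ω
Z = 387 + j38.7 Ω
|Z| = √(387² + 38.7²) = 389 Ω
∠Z = arctan(38.7/387) = 5.71°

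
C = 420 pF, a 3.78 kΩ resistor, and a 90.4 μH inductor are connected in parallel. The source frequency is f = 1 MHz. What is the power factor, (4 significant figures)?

0.2884

ω = 2πf = 6.283e+06 rad/s
X_L = ωL = 568.0 Ω
X_C = 1/(ωC) = 378.9 Ω
Parallel: admittances add. Y = 1/R + 1/(jωL) + jωC
Y = (0.0002646 + j0.0008784) S
|Y| = 0.0009173 S → |Z| = 1/|Y| = 1090 Ω, ∠Z = −∠Y = -73.24°
cos φ = cos(-73.24°) = 0.2884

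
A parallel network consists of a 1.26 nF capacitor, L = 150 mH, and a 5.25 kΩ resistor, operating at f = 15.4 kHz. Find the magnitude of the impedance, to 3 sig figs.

ω = 2πf = 96760 rad/s
X_L = ωL = 14500 Ω
X_C = 1/(ωC) = 8200 Ω
Parallel: admittances add. Y = 1/R + 1/(jωL) + jωC
Y = (0.000190 + j5.3e-05) S
|Y| = 0.000198 S → |Z| = 1/|Y| = 5060 Ω, ∠Z = −∠Y = -15.6°

5060 Ω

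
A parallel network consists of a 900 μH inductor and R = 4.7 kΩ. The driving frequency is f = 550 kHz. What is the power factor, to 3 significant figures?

0.552

ω = 2πf = 3.456e+06 rad/s
X_L = ωL = 3110 Ω
Parallel: admittances add. Y = 1/R + 1/(jωL)
Y = (0.000213 − j0.000322) S
|Y| = 0.000386 S → |Z| = 1/|Y| = 2590 Ω, ∠Z = −∠Y = 56.5°
cos φ = cos(56.5°) = 0.552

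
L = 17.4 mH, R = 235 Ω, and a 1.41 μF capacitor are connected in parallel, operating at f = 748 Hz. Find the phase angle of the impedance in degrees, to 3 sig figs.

ω = 2πf = 4700 rad/s
X_L = ωL = 81.8 Ω
X_C = 1/(ωC) = 151 Ω
Parallel: admittances add. Y = 1/R + 1/(jωL) + jωC
Y = (0.00426 − j0.00560) S
|Y| = 0.00703 S → |Z| = 1/|Y| = 142 Ω, ∠Z = −∠Y = 52.8°

52.8°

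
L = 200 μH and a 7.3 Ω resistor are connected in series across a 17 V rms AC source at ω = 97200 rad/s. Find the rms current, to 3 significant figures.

X_L = ωL = 19.4 Ω
Z = 7.30 + j19.4 Ω
|Z| = √(7.30² + 19.4²) = 20.8 Ω
I = V/|Z| = 17/20.8 = 819 mA

819 mA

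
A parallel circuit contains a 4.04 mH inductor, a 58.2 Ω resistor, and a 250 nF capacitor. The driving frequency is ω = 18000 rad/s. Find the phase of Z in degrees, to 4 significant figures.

X_L = ωL = 72.72 Ω
X_C = 1/(ωC) = 222.2 Ω
Parallel: admittances add. Y = 1/R + 1/(jωL) + jωC
Y = (0.01718 − j0.009251) S
|Y| = 0.01951 S → |Z| = 1/|Y| = 51.24 Ω, ∠Z = −∠Y = 28.30°

28.30°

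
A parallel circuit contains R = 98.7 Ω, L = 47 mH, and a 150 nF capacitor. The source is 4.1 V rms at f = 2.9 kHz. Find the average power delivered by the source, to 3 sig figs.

ω = 2πf = 18220 rad/s
X_L = ωL = 856 Ω
X_C = 1/(ωC) = 366 Ω
Parallel: admittances add. Y = 1/R + 1/(jωL) + jωC
Y = (0.0101 + j0.00157) S
|Y| = 0.0103 S → |Z| = 1/|Y| = 97.5 Ω, ∠Z = −∠Y = -8.78°
I = V/|Z| = 42.0 mA
P = VI cos φ = 4.1 × 0.0420 × cos(-8.78°) = 170 mW

170 mW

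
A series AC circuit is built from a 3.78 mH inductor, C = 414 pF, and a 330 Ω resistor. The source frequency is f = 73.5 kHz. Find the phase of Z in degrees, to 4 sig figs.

-84.59°

ω = 2πf = 461800 rad/s
X_L = ωL = 1746 Ω
X_C = 1/(ωC) = 5230 Ω
Net reactance X = X_L − X_C = -3485 Ω
Z = 330.0 − j3485 Ω
|Z| = √(330.0² + 3485²) = 3500 Ω
∠Z = arctan(-3485/330.0) = -84.59°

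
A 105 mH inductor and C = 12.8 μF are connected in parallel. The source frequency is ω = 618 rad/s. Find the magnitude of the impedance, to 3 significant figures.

133 Ω

X_L = ωL = 64.9 Ω
X_C = 1/(ωC) = 126 Ω
Parallel: admittances add. Y = 1/(jωL) + jωC
Y = (0 − j0.00750) S
|Y| = 0.00750 S → |Z| = 1/|Y| = 133 Ω, ∠Z = −∠Y = 90.0°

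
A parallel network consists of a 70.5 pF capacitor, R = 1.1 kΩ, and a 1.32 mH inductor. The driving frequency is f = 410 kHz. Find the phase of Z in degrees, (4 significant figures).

7.052°

ω = 2πf = 2.576e+06 rad/s
X_L = ωL = 3400 Ω
X_C = 1/(ωC) = 5506 Ω
Parallel: admittances add. Y = 1/R + 1/(jωL) + jωC
Y = (0.0009091 − j0.0001125) S
|Y| = 0.0009160 S → |Z| = 1/|Y| = 1092 Ω, ∠Z = −∠Y = 7.052°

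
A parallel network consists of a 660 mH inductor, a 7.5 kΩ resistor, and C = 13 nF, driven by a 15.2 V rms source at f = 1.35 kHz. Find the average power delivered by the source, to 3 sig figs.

ω = 2πf = 8482 rad/s
X_L = ωL = 5600 Ω
X_C = 1/(ωC) = 9070 Ω
Parallel: admittances add. Y = 1/R + 1/(jωL) + jωC
Y = (0.000133 − j6.84e-05) S
|Y| = 0.000150 S → |Z| = 1/|Y| = 6670 Ω, ∠Z = −∠Y = 27.1°
I = V/|Z| = 2.28 mA
P = VI cos φ = 15.2 × 0.00228 × cos(27.1°) = 30.8 mW

30.8 mW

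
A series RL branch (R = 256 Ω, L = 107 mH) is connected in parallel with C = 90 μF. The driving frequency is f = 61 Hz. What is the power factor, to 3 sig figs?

0.112

ω = 2πf = 383.3 rad/s
X_L = ωL = 41.0 Ω
X_C = 1/(ωC) = 29.0 Ω
Branch 1 (R+jX_L): Z₁ = 256 + j41.0 Ω, |Z₁| = 259 Ω
Branch 2 (−jX_C): Z₂ = −j29.0 Ω
Parallel: Z = Z₁Z₂/(Z₁+Z₂), |Z| = 29.3 Ω, ∠Z = -83.6°
cos φ = cos(-83.6°) = 0.112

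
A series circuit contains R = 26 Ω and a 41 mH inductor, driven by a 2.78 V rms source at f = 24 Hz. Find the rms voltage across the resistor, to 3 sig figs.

ω = 2πf = 150.8 rad/s
X_L = ωL = 6.18 Ω
Z = 26.0 + j6.18 Ω
|Z| = √(26.0² + 6.18²) = 26.7 Ω
I = V/|Z| = 104 mA
V_R = I·|Z_R| = 0.104 × 26.0 = 2.70 V

2.70 V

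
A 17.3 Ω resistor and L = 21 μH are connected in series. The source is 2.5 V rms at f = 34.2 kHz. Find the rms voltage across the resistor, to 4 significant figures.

2.419 V

ω = 2πf = 214900 rad/s
X_L = ωL = 4.513 Ω
Z = 17.30 + j4.513 Ω
|Z| = √(17.30² + 4.513²) = 17.88 Ω
I = V/|Z| = 139.8 mA
V_R = I·|Z_R| = 0.1398 × 17.30 = 2.419 V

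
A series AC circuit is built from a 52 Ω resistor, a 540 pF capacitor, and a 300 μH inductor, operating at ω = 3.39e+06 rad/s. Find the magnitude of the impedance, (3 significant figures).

474 Ω

X_L = ωL = 1020 Ω
X_C = 1/(ωC) = 546 Ω
Net reactance X = X_L − X_C = 471 Ω
Z = 52.0 + j471 Ω
|Z| = √(52.0² + 471²) = 474 Ω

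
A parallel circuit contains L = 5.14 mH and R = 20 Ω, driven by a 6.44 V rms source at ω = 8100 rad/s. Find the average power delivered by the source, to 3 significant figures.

X_L = ωL = 41.6 Ω
Parallel: admittances add. Y = 1/R + 1/(jωL)
Y = (0.0500 − j0.0240) S
|Y| = 0.0555 S → |Z| = 1/|Y| = 18.0 Ω, ∠Z = −∠Y = 25.7°
I = V/|Z| = 357 mA
P = VI cos φ = 6.44 × 0.357 × cos(25.7°) = 2.07 W

2.07 W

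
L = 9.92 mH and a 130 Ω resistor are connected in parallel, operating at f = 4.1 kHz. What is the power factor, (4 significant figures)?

ω = 2πf = 25760 rad/s
X_L = ωL = 255.5 Ω
Parallel: admittances add. Y = 1/R + 1/(jωL)
Y = (0.007692 − j0.003913) S
|Y| = 0.008630 S → |Z| = 1/|Y| = 115.9 Ω, ∠Z = −∠Y = 26.96°
cos φ = cos(26.96°) = 0.8913

0.8913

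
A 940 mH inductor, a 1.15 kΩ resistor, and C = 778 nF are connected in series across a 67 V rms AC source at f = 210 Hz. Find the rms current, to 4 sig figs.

56.76 mA

ω = 2πf = 1319 rad/s
X_L = ωL = 1240 Ω
X_C = 1/(ωC) = 974.1 Ω
Net reactance X = X_L − X_C = 266.2 Ω
Z = 1150 + j266.2 Ω
|Z| = √(1150² + 266.2²) = 1180 Ω
I = V/|Z| = 67/1180 = 56.76 mA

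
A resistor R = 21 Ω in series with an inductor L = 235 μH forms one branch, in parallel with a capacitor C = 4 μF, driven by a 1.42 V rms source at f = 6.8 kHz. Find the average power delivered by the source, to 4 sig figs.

78.15 mW

ω = 2πf = 42730 rad/s
X_L = ωL = 10.04 Ω
X_C = 1/(ωC) = 5.851 Ω
Branch 1 (R+jX_L): Z₁ = 21.00 + j10.04 Ω, |Z₁| = 23.28 Ω
Branch 2 (−jX_C): Z₂ = −j5.851 Ω
Parallel: Z = Z₁Z₂/(Z₁+Z₂), |Z| = 6.360 Ω, ∠Z = -75.73°
I = V/|Z| = 223.3 mA
P = VI cos φ = 1.42 × 0.2233 × cos(-75.73°) = 78.15 mW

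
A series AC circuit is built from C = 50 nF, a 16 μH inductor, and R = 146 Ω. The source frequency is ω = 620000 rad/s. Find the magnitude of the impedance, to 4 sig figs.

X_L = ωL = 9.920 Ω
X_C = 1/(ωC) = 32.26 Ω
Net reactance X = X_L − X_C = -22.34 Ω
Z = 146.0 − j22.34 Ω
|Z| = √(146.0² + 22.34²) = 147.7 Ω

147.7 Ω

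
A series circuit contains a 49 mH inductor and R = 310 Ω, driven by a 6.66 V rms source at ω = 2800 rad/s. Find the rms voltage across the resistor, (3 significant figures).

X_L = ωL = 137 Ω
Z = 310 + j137 Ω
|Z| = √(310² + 137²) = 339 Ω
I = V/|Z| = 19.6 mA
V_R = I·|Z_R| = 0.0196 × 310 = 6.09 V

6.09 V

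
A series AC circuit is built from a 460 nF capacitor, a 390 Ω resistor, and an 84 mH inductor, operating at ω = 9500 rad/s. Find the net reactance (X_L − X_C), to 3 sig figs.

569 Ω

X_L = ωL = 798 Ω
X_C = 1/(ωC) = 229 Ω
X = 798 − 229 = 569 Ω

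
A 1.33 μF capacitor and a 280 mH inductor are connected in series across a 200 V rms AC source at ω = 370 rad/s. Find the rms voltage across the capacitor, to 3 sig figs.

X_L = ωL = 104 Ω
X_C = 1/(ωC) = 2030 Ω
Net reactance X = X_L − X_C = -1930 Ω
Z = − j1930 Ω
|Z| = √(0² + 1930²) = 1930 Ω
I = V/|Z| = 104 mA
V_C = I·|Z_C| = 0.104 × 2030 = 211 V

211 V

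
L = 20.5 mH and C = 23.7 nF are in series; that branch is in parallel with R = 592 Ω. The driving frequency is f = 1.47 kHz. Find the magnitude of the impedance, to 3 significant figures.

ω = 2πf = 9236 rad/s
X_L = ωL = 189 Ω
X_C = 1/(ωC) = 4570 Ω
Branch 1: Z₁ = R = 592 Ω
Branch 2 (series LC): Z₂ = j(X_L − X_C) = −j4380 Ω
Parallel: Z = Z₁Z₂/(Z₁+Z₂), |Z| = 587 Ω, ∠Z = -7.70°

587 Ω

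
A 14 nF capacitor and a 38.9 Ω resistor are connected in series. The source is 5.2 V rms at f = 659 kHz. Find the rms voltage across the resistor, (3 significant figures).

4.75 V

ω = 2πf = 4.141e+06 rad/s
X_C = 1/(ωC) = 17.3 Ω
Z = 38.9 − j17.3 Ω
|Z| = √(38.9² + 17.3²) = 42.6 Ω
I = V/|Z| = 122 mA
V_R = I·|Z_R| = 0.122 × 38.9 = 4.75 V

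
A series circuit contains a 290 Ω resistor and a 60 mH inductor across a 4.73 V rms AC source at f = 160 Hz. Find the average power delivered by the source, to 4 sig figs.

73.95 mW

ω = 2πf = 1005 rad/s
X_L = ωL = 60.32 Ω
Z = 290.0 + j60.32 Ω
|Z| = √(290.0² + 60.32²) = 296.2 Ω
∠Z = arctan(60.32/290.0) = 11.75°
I = V/|Z| = 15.97 mA
P = VI cos φ = 4.73 × 0.01597 × cos(11.75°) = 73.95 mW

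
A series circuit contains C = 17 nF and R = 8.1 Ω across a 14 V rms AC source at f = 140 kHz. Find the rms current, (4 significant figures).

207.8 mA

ω = 2πf = 879600 rad/s
X_C = 1/(ωC) = 66.87 Ω
Z = 8.100 − j66.87 Ω
|Z| = √(8.100² + 66.87²) = 67.36 Ω
I = V/|Z| = 14/67.36 = 207.8 mA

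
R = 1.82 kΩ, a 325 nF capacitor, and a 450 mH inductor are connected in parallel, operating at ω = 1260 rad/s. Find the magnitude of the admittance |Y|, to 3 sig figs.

1.46 mS

X_L = ωL = 567 Ω
X_C = 1/(ωC) = 2440 Ω
Parallel: admittances add. Y = 1/R + 1/(jωL) + jωC
Y = (0.000549 − j0.00135) S
|Y| = 0.00146 S → |Z| = 1/|Y| = 684 Ω, ∠Z = −∠Y = 67.9°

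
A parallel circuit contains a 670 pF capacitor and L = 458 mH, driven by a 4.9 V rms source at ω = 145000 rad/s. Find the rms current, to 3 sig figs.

402 μA

X_L = ωL = 66400 Ω
X_C = 1/(ωC) = 10300 Ω
Parallel: admittances add. Y = 1/(jωL) + jωC
Y = (0 + j8.21e-05) S
|Y| = 8.21e-05 S → |Z| = 1/|Y| = 12200 Ω, ∠Z = −∠Y = -90.0°
I = V/|Z| = 4.9/12200 = 402 μA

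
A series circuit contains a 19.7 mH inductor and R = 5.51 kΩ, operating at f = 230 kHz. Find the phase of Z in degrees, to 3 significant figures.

79.0°

ω = 2πf = 1.445e+06 rad/s
X_L = ωL = 28500 Ω
Z = 5510 + j28500 Ω
|Z| = √(5510² + 28500²) = 29000 Ω
∠Z = arctan(28500/5510) = 79.0°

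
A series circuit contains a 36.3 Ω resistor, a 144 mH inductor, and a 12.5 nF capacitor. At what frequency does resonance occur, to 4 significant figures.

ω₀ = 1/√(LC) = 1/√(0.144 × 1.25e-08) = 23570 rad/s
f₀ = ω₀/(2π) = 3.751 kHz

3.751 kHz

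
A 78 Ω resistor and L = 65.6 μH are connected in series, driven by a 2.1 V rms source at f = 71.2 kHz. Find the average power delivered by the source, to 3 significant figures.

ω = 2πf = 447400 rad/s
X_L = ωL = 29.3 Ω
Z = 78.0 + j29.3 Ω
|Z| = √(78.0² + 29.3²) = 83.3 Ω
∠Z = arctan(29.3/78.0) = 20.6°
I = V/|Z| = 25.2 mA
P = VI cos φ = 2.1 × 0.0252 × cos(20.6°) = 49.5 mW

49.5 mW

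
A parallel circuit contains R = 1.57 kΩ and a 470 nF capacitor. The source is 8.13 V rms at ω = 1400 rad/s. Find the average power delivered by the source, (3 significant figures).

X_C = 1/(ωC) = 1520 Ω
Parallel: admittances add. Y = 1/R + jωC
Y = (0.000637 + j0.000658) S
|Y| = 0.000916 S → |Z| = 1/|Y| = 1090 Ω, ∠Z = −∠Y = -45.9°
I = V/|Z| = 7.45 mA
P = VI cos φ = 8.13 × 0.00745 × cos(-45.9°) = 42.1 mW

42.1 mW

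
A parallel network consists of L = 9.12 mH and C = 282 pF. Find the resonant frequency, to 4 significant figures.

ω₀ = 1/√(LC) = 1/√(0.00912 × 2.82e-10) = 623600 rad/s
f₀ = ω₀/(2π) = 99.24 kHz

99.24 kHz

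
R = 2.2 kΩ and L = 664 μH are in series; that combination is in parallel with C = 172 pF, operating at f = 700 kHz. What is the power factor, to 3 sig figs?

0.292

ω = 2πf = 4.398e+06 rad/s
X_L = ωL = 2920 Ω
X_C = 1/(ωC) = 1320 Ω
Branch 1 (R+jX_L): Z₁ = 2200 + j2920 Ω, |Z₁| = 3660 Ω
Branch 2 (−jX_C): Z₂ = −j1320 Ω
Parallel: Z = Z₁Z₂/(Z₁+Z₂), |Z| = 1780 Ω, ∠Z = -73.0°
cos φ = cos(-73.0°) = 0.292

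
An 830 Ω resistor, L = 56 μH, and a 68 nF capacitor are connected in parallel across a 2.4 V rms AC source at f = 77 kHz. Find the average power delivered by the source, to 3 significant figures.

6.94 mW

ω = 2πf = 483800 rad/s
X_L = ωL = 27.1 Ω
X_C = 1/(ωC) = 30.4 Ω
Parallel: admittances add. Y = 1/R + 1/(jωL) + jωC
Y = (0.00120 − j0.00401) S
|Y| = 0.00419 S → |Z| = 1/|Y| = 239 Ω, ∠Z = −∠Y = 73.3°
I = V/|Z| = 10.1 mA
P = VI cos φ = 2.4 × 0.0101 × cos(73.3°) = 6.94 mW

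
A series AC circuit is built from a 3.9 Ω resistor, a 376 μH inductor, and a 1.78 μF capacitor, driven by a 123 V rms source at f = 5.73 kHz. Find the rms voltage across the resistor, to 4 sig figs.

ω = 2πf = 36000 rad/s
X_L = ωL = 13.54 Ω
X_C = 1/(ωC) = 15.60 Ω
Net reactance X = X_L − X_C = -2.067 Ω
Z = 3.900 − j2.067 Ω
|Z| = √(3.900² + 2.067²) = 4.414 Ω
I = V/|Z| = 27.87 A
V_R = I·|Z_R| = 27.87 × 3.900 = 108.7 V

108.7 V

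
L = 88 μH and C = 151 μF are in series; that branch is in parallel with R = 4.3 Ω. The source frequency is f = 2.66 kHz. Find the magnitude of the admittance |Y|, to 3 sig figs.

ω = 2πf = 16710 rad/s
X_L = ωL = 1.47 Ω
X_C = 1/(ωC) = 0.396 Ω
Branch 1: Z₁ = R = 4.30 Ω
Branch 2 (series LC): Z₂ = j(X_L − X_C) = j1.07 Ω
Parallel: Z = Z₁Z₂/(Z₁+Z₂), |Z| = 1.04 Ω, ∠Z = 76.0°
|Y| = 1/|Z| = 959 mS

959 mS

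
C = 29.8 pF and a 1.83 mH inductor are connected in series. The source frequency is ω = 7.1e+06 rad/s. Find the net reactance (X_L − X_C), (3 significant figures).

8270 Ω

X_L = ωL = 13000 Ω
X_C = 1/(ωC) = 4730 Ω
X = 13000 − 4730 = 8270 Ω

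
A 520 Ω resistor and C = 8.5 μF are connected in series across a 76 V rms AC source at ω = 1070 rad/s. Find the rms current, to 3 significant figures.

X_C = 1/(ωC) = 110 Ω
Z = 520 − j110 Ω
|Z| = √(520² + 110²) = 531 Ω
I = V/|Z| = 76/531 = 143 mA

143 mA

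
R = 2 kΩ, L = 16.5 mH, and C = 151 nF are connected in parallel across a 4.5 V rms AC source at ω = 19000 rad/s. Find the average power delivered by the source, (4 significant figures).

10.12 mW

X_L = ωL = 313.5 Ω
X_C = 1/(ωC) = 348.6 Ω
Parallel: admittances add. Y = 1/R + 1/(jωL) + jωC
Y = (0.0005000 − j0.0003208) S
|Y| = 0.0005941 S → |Z| = 1/|Y| = 1683 Ω, ∠Z = −∠Y = 32.68°
I = V/|Z| = 2.673 mA
P = VI cos φ = 4.5 × 0.002673 × cos(32.68°) = 10.12 mW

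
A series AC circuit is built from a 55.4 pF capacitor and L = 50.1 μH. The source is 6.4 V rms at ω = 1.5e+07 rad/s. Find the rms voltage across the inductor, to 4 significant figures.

X_L = ωL = 751.5 Ω
X_C = 1/(ωC) = 1203 Ω
Net reactance X = X_L − X_C = -451.9 Ω
Z = − j451.9 Ω
|Z| = √(0² + 451.9²) = 451.9 Ω
I = V/|Z| = 14.16 mA
V_L = I·|Z_L| = 0.01416 × 751.5 = 10.64 V

10.64 V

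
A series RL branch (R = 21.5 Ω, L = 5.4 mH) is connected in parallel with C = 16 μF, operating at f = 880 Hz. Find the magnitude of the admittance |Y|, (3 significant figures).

ω = 2πf = 5529 rad/s
X_L = ωL = 29.9 Ω
X_C = 1/(ωC) = 11.3 Ω
Branch 1 (R+jX_L): Z₁ = 21.5 + j29.9 Ω, |Z₁| = 36.8 Ω
Branch 2 (−jX_C): Z₂ = −j11.3 Ω
Parallel: Z = Z₁Z₂/(Z₁+Z₂), |Z| = 14.6 Ω, ∠Z = -76.6°
|Y| = 1/|Z| = 68.3 mS

68.3 mS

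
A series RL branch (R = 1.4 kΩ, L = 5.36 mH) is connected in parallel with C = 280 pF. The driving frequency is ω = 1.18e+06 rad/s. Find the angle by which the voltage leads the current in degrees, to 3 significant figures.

X_L = ωL = 6320 Ω
X_C = 1/(ωC) = 3030 Ω
Branch 1 (R+jX_L): Z₁ = 1400 + j6320 Ω, |Z₁| = 6480 Ω
Branch 2 (−jX_C): Z₂ = −j3030 Ω
Parallel: Z = Z₁Z₂/(Z₁+Z₂), |Z| = 5470 Ω, ∠Z = -79.5°

-79.5°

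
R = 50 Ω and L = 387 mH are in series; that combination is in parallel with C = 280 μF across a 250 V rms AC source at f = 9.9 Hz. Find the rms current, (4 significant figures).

ω = 2πf = 62.20 rad/s
X_L = ωL = 24.07 Ω
X_C = 1/(ωC) = 57.42 Ω
Branch 1 (R+jX_L): Z₁ = 50.00 + j24.07 Ω, |Z₁| = 55.49 Ω
Branch 2 (−jX_C): Z₂ = −j57.42 Ω
Parallel: Z = Z₁Z₂/(Z₁+Z₂), |Z| = 53.02 Ω, ∠Z = -30.59°
I = V/|Z| = 250/53.02 = 4.716 A

4.716 A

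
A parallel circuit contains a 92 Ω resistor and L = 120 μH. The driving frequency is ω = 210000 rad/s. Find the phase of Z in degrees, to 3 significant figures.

74.7°

X_L = ωL = 25.2 Ω
Parallel: admittances add. Y = 1/R + 1/(jωL)
Y = (0.0109 − j0.0397) S
|Y| = 0.0411 S → |Z| = 1/|Y| = 24.3 Ω, ∠Z = −∠Y = 74.7°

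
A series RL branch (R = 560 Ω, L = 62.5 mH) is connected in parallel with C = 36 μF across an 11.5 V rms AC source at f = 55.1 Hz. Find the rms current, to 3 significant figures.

ω = 2πf = 346.2 rad/s
X_L = ωL = 21.6 Ω
X_C = 1/(ωC) = 80.2 Ω
Branch 1 (R+jX_L): Z₁ = 560 + j21.6 Ω, |Z₁| = 560 Ω
Branch 2 (−jX_C): Z₂ = −j80.2 Ω
Parallel: Z = Z₁Z₂/(Z₁+Z₂), |Z| = 79.9 Ω, ∠Z = -81.8°
I = V/|Z| = 11.5/79.9 = 144 mA

144 mA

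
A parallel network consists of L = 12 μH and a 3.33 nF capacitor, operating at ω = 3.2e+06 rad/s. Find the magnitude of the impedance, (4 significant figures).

X_L = ωL = 38.40 Ω
X_C = 1/(ωC) = 93.84 Ω
Parallel: admittances add. Y = 1/(jωL) + jωC
Y = (0 − j0.01539) S
|Y| = 0.01539 S → |Z| = 1/|Y| = 65.00 Ω, ∠Z = −∠Y = 90.00°

65.00 Ω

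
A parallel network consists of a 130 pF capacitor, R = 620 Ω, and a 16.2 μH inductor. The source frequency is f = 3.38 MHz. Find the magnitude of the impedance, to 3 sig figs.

ω = 2πf = 2.124e+07 rad/s
X_L = ωL = 344 Ω
X_C = 1/(ωC) = 362 Ω
Parallel: admittances add. Y = 1/R + 1/(jωL) + jωC
Y = (0.00161 − j0.000146) S
|Y| = 0.00162 S → |Z| = 1/|Y| = 617 Ω, ∠Z = −∠Y = 5.16°

617 Ω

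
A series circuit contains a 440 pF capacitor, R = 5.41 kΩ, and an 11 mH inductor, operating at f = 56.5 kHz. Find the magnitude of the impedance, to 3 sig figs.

ω = 2πf = 355000 rad/s
X_L = ωL = 3900 Ω
X_C = 1/(ωC) = 6400 Ω
Net reactance X = X_L − X_C = -2500 Ω
Z = 5410 − j2500 Ω
|Z| = √(5410² + 2500²) = 5960 Ω

5960 Ω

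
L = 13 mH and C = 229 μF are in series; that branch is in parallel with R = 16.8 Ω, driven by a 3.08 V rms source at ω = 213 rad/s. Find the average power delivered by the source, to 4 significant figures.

X_L = ωL = 2.769 Ω
X_C = 1/(ωC) = 20.50 Ω
Branch 1: Z₁ = R = 16.80 Ω
Branch 2 (series LC): Z₂ = j(X_L − X_C) = −j17.73 Ω
Parallel: Z = Z₁Z₂/(Z₁+Z₂), |Z| = 12.20 Ω, ∠Z = -43.45°
I = V/|Z| = 252.5 mA
P = VI cos φ = 3.08 × 0.2525 × cos(-43.45°) = 564.7 mW

564.7 mW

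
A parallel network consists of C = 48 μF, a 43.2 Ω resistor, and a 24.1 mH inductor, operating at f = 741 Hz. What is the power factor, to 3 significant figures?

0.107

ω = 2πf = 4656 rad/s
X_L = ωL = 112 Ω
X_C = 1/(ωC) = 4.47 Ω
Parallel: admittances add. Y = 1/R + 1/(jωL) + jωC
Y = (0.0231 + j0.215) S
|Y| = 0.216 S → |Z| = 1/|Y| = 4.63 Ω, ∠Z = −∠Y = -83.8°
cos φ = cos(-83.8°) = 0.107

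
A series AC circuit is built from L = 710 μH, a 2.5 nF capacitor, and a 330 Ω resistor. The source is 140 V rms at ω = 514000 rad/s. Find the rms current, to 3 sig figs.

265 mA

X_L = ωL = 365 Ω
X_C = 1/(ωC) = 778 Ω
Net reactance X = X_L − X_C = -413 Ω
Z = 330 − j413 Ω
|Z| = √(330² + 413²) = 529 Ω
I = V/|Z| = 140/529 = 265 mA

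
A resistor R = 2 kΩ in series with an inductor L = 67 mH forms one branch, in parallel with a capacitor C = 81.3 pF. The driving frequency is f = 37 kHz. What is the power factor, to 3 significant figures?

ω = 2πf = 232500 rad/s
X_L = ωL = 15600 Ω
X_C = 1/(ωC) = 52900 Ω
Branch 1 (R+jX_L): Z₁ = 2000 + j15600 Ω, |Z₁| = 15700 Ω
Branch 2 (−jX_C): Z₂ = −j52900 Ω
Parallel: Z = Z₁Z₂/(Z₁+Z₂), |Z| = 22200 Ω, ∠Z = 79.6°
cos φ = cos(79.6°) = 0.180

0.180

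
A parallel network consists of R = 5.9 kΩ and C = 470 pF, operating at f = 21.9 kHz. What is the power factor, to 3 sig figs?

0.934

ω = 2πf = 137600 rad/s
X_C = 1/(ωC) = 15500 Ω
Parallel: admittances add. Y = 1/R + jωC
Y = (0.000169 + j6.47e-05) S
|Y| = 0.000181 S → |Z| = 1/|Y| = 5510 Ω, ∠Z = −∠Y = -20.9°
cos φ = cos(-20.9°) = 0.934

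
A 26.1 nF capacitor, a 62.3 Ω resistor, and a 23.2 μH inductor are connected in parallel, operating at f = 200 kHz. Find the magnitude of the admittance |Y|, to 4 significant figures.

16.12 mS

ω = 2πf = 1.257e+06 rad/s
X_L = ωL = 29.15 Ω
X_C = 1/(ωC) = 30.49 Ω
Parallel: admittances add. Y = 1/R + 1/(jωL) + jωC
Y = (0.01605 − j0.001502) S
|Y| = 0.01612 S → |Z| = 1/|Y| = 62.03 Ω, ∠Z = −∠Y = 5.347°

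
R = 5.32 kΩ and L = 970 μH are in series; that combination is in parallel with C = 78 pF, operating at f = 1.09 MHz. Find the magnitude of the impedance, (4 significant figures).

2229 Ω

ω = 2πf = 6.849e+06 rad/s
X_L = ωL = 6643 Ω
X_C = 1/(ωC) = 1872 Ω
Branch 1 (R+jX_L): Z₁ = 5320 + j6643 Ω, |Z₁| = 8511 Ω
Branch 2 (−jX_C): Z₂ = −j1872 Ω
Parallel: Z = Z₁Z₂/(Z₁+Z₂), |Z| = 2229 Ω, ∠Z = -80.58°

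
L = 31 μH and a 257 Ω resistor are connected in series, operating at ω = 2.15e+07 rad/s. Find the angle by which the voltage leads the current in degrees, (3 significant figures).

68.9°

X_L = ωL = 666 Ω
Z = 257 + j666 Ω
|Z| = √(257² + 666²) = 714 Ω
∠Z = arctan(666/257) = 68.9°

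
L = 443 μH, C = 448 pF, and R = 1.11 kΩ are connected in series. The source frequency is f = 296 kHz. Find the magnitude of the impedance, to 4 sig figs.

1172 Ω

ω = 2πf = 1.86e+06 rad/s
X_L = ωL = 823.9 Ω
X_C = 1/(ωC) = 1200 Ω
Net reactance X = X_L − X_C = -376.3 Ω
Z = 1110 − j376.3 Ω
|Z| = √(1110² + 376.3²) = 1172 Ω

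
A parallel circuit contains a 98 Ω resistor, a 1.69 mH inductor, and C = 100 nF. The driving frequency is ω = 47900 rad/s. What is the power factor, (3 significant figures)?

0.803

X_L = ωL = 81.0 Ω
X_C = 1/(ωC) = 209 Ω
Parallel: admittances add. Y = 1/R + 1/(jωL) + jωC
Y = (0.0102 − j0.00756) S
|Y| = 0.0127 S → |Z| = 1/|Y| = 78.7 Ω, ∠Z = −∠Y = 36.5°
cos φ = cos(36.5°) = 0.803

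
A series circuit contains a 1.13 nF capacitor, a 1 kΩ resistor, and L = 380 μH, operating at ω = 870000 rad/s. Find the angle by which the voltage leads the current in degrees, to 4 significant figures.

X_L = ωL = 330.6 Ω
X_C = 1/(ωC) = 1017 Ω
Net reactance X = X_L − X_C = -686.6 Ω
Z = 1000 − j686.6 Ω
|Z| = √(1000² + 686.6²) = 1213 Ω
∠Z = arctan(-686.6/1000) = -34.47°

-34.47°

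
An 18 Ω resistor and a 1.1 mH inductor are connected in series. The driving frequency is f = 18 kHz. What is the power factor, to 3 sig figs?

0.143

ω = 2πf = 113100 rad/s
X_L = ωL = 124 Ω
Z = 18.0 + j124 Ω
|Z| = √(18.0² + 124²) = 126 Ω
∠Z = arctan(124/18.0) = 81.8°
cos φ = cos(81.8°) = 0.143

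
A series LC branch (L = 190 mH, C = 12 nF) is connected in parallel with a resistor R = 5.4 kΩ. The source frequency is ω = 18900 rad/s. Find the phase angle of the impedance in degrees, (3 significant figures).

-81.4°

X_L = ωL = 3590 Ω
X_C = 1/(ωC) = 4410 Ω
Branch 1: Z₁ = R = 5400 Ω
Branch 2 (series LC): Z₂ = j(X_L − X_C) = −j818 Ω
Parallel: Z = Z₁Z₂/(Z₁+Z₂), |Z| = 809 Ω, ∠Z = -81.4°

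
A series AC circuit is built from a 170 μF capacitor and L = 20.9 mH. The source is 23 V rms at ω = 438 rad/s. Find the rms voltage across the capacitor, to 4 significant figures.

X_L = ωL = 9.154 Ω
X_C = 1/(ωC) = 13.43 Ω
Net reactance X = X_L − X_C = -4.276 Ω
Z = − j4.276 Ω
|Z| = √(0² + 4.276²) = 4.276 Ω
I = V/|Z| = 5.379 A
V_C = I·|Z_C| = 5.379 × 13.43 = 72.24 V

72.24 V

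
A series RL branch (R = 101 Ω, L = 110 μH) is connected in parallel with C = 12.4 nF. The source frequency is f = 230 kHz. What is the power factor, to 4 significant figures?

0.2073

ω = 2πf = 1.445e+06 rad/s
X_L = ωL = 159.0 Ω
X_C = 1/(ωC) = 55.80 Ω
Branch 1 (R+jX_L): Z₁ = 101.0 + j159.0 Ω, |Z₁| = 188.3 Ω
Branch 2 (−jX_C): Z₂ = −j55.80 Ω
Parallel: Z = Z₁Z₂/(Z₁+Z₂), |Z| = 72.80 Ω, ∠Z = -78.04°
cos φ = cos(-78.04°) = 0.2073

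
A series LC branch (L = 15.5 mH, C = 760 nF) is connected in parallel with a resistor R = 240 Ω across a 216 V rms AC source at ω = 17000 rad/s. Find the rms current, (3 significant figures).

X_L = ωL = 264 Ω
X_C = 1/(ωC) = 77.4 Ω
Branch 1: Z₁ = R = 240 Ω
Branch 2 (series LC): Z₂ = j(X_L − X_C) = j186 Ω
Parallel: Z = Z₁Z₂/(Z₁+Z₂), |Z| = 147 Ω, ∠Z = 52.2°
I = V/|Z| = 216/147 = 1.47 A

1.47 A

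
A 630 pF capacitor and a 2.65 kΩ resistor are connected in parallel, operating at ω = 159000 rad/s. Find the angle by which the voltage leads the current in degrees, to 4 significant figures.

-14.87°

X_C = 1/(ωC) = 9983 Ω
Parallel: admittances add. Y = 1/R + jωC
Y = (0.0003774 + j0.0001002) S
|Y| = 0.0003904 S → |Z| = 1/|Y| = 2561 Ω, ∠Z = −∠Y = -14.87°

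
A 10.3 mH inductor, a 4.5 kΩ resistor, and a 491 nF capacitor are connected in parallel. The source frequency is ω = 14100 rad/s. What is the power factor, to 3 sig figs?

X_L = ωL = 145 Ω
X_C = 1/(ωC) = 144 Ω
Parallel: admittances add. Y = 1/R + 1/(jωL) + jωC
Y = (0.000222 + j3.75e-05) S
|Y| = 0.000225 S → |Z| = 1/|Y| = 4440 Ω, ∠Z = −∠Y = -9.57°
cos φ = cos(-9.57°) = 0.986

0.986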